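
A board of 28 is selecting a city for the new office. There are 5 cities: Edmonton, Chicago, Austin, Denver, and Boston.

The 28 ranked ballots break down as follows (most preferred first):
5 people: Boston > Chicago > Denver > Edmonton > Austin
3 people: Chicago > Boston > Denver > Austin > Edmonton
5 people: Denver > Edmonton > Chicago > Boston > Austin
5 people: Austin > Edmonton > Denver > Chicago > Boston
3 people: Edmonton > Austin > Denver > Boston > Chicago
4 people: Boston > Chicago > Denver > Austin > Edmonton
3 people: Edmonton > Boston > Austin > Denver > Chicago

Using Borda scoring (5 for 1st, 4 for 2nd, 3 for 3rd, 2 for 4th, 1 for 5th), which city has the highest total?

Denver

Edmonton: 5×2 + 3×1 + 5×4 + 5×4 + 3×5 + 4×1 + 3×5 = 87
Chicago: 5×4 + 3×5 + 5×3 + 5×2 + 3×1 + 4×4 + 3×1 = 82
Austin: 5×1 + 3×2 + 5×1 + 5×5 + 3×4 + 4×2 + 3×3 = 70
Denver: 5×3 + 3×3 + 5×5 + 5×3 + 3×3 + 4×3 + 3×2 = 91
Boston: 5×5 + 3×4 + 5×2 + 5×1 + 3×2 + 4×5 + 3×4 = 90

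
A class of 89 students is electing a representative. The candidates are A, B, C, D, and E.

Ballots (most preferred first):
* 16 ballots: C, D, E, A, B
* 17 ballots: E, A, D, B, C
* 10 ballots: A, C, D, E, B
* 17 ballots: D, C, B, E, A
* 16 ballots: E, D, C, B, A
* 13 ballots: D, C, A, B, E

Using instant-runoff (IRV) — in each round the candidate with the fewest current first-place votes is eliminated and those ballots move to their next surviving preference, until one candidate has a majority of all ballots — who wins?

Round 1: A 10, B 0, C 16, D 30, E 33. B eliminated.
Round 2: A 10, C 16, D 30, E 33. A eliminated.
Round 3: C 26, D 30, E 33. C eliminated.
Round 4: D 56, E 33. D has a majority (≥45).

D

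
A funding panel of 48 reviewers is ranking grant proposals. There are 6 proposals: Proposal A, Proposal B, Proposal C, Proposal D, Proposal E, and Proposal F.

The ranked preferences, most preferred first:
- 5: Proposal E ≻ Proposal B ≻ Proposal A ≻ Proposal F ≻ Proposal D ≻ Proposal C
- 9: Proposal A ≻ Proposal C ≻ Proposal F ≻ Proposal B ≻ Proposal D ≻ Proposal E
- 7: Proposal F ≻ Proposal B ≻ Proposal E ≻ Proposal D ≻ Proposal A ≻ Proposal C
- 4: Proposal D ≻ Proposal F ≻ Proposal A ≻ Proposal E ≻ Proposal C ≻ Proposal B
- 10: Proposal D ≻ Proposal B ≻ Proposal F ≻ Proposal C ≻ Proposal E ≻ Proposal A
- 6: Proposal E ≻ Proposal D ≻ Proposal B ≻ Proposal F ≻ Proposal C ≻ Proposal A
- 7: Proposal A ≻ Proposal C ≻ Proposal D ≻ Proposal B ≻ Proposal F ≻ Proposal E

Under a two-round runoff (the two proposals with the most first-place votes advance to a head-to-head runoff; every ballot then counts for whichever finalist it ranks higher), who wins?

Round 1 first-place votes: Proposal A 16, Proposal B 0, Proposal C 0, Proposal D 14, Proposal E 11, Proposal F 7. Proposal A and Proposal D advance.
Runoff: Proposal A is ranked above Proposal D on 21 ballots, Proposal D above Proposal A on 27.

Proposal D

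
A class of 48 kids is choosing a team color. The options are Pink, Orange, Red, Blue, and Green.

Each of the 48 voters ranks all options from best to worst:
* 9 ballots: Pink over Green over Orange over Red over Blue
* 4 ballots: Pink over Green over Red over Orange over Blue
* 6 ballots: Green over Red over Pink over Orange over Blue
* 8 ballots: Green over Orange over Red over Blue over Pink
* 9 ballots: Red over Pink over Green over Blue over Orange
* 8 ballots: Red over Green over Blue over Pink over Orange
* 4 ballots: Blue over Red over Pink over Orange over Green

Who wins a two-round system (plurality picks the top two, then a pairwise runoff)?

Round 1 first-place votes: Pink 13, Orange 0, Red 17, Blue 4, Green 14. Red and Green advance.
Runoff: Red is ranked above Green on 21 ballots, Green above Red on 27.

Green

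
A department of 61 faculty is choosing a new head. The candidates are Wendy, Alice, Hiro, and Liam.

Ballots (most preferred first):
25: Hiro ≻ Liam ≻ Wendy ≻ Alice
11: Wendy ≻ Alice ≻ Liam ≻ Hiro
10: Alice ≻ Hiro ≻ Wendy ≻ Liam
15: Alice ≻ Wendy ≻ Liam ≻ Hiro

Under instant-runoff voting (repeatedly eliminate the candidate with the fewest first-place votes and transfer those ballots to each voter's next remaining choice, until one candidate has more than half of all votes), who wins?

Alice

Round 1: Wendy 11, Alice 25, Hiro 25, Liam 0. Liam eliminated.
Round 2: Wendy 11, Alice 25, Hiro 25. Wendy eliminated.
Round 3: Alice 36, Hiro 25. Alice has a majority (≥31).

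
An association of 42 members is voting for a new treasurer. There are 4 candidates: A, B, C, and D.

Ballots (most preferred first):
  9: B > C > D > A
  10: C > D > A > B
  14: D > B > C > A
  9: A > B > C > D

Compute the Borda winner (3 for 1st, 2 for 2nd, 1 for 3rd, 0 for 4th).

B

A: 9×0 + 10×1 + 14×0 + 9×3 = 37
B: 9×3 + 10×0 + 14×2 + 9×2 = 73
C: 9×2 + 10×3 + 14×1 + 9×1 = 71
D: 9×1 + 10×2 + 14×3 + 9×0 = 71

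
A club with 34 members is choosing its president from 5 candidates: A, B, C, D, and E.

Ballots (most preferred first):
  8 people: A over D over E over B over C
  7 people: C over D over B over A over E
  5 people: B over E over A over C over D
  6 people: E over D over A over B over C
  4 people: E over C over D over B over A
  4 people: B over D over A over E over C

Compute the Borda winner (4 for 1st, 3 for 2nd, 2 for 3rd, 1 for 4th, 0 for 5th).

A: 8×4 + 7×1 + 5×2 + 6×2 + 4×0 + 4×2 = 69
B: 8×1 + 7×2 + 5×4 + 6×1 + 4×1 + 4×4 = 68
C: 8×0 + 7×4 + 5×1 + 6×0 + 4×3 + 4×0 = 45
D: 8×3 + 7×3 + 5×0 + 6×3 + 4×2 + 4×3 = 83
E: 8×2 + 7×0 + 5×3 + 6×4 + 4×4 + 4×1 = 75

D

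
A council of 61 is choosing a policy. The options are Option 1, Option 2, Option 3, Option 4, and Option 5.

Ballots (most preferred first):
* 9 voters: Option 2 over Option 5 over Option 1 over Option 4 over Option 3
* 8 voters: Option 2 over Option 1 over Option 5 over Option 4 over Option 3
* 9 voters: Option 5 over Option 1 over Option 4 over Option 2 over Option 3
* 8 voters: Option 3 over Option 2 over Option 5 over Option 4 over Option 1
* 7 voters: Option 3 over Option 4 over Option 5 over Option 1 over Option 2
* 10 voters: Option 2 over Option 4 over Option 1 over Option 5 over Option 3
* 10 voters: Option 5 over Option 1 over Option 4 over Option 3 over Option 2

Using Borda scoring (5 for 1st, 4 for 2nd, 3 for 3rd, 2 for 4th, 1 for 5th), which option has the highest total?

Option 5

Option 1: 9×3 + 8×4 + 9×4 + 8×1 + 7×2 + 10×3 + 10×4 = 187
Option 2: 9×5 + 8×5 + 9×2 + 8×4 + 7×1 + 10×5 + 10×1 = 202
Option 3: 9×1 + 8×1 + 9×1 + 8×5 + 7×5 + 10×1 + 10×2 = 131
Option 4: 9×2 + 8×2 + 9×3 + 8×2 + 7×4 + 10×4 + 10×3 = 175
Option 5: 9×4 + 8×3 + 9×5 + 8×3 + 7×3 + 10×2 + 10×5 = 220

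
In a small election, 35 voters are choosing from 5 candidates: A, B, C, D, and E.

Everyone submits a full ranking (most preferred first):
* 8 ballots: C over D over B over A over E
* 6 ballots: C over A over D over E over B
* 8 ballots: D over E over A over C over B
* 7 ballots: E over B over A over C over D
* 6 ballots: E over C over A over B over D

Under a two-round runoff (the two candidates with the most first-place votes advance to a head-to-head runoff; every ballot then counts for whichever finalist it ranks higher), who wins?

E

Round 1 first-place votes: A 0, B 0, C 14, D 8, E 13. C and E advance.
Runoff: C is ranked above E on 14 ballots, E above C on 21.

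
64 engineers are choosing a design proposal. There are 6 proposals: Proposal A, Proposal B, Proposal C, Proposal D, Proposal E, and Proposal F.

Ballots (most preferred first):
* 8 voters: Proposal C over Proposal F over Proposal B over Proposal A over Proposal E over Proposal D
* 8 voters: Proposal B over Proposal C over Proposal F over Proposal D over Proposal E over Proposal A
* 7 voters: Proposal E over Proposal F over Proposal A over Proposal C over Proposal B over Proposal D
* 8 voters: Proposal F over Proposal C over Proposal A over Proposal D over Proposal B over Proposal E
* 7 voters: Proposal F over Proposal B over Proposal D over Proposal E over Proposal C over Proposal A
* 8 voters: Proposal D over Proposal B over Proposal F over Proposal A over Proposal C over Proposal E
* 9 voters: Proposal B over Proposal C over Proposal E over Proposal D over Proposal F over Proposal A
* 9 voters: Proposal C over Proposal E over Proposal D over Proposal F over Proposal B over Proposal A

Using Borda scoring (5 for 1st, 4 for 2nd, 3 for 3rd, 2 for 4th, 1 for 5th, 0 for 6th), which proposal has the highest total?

Proposal C

Proposal A: 8×2 + 8×0 + 7×3 + 8×3 + 7×0 + 8×2 + 9×0 + 9×0 = 77
Proposal B: 8×3 + 8×5 + 7×1 + 8×1 + 7×4 + 8×4 + 9×5 + 9×1 = 193
Proposal C: 8×5 + 8×4 + 7×2 + 8×4 + 7×1 + 8×1 + 9×4 + 9×5 = 214
Proposal D: 8×0 + 8×2 + 7×0 + 8×2 + 7×3 + 8×5 + 9×2 + 9×3 = 138
Proposal E: 8×1 + 8×1 + 7×5 + 8×0 + 7×2 + 8×0 + 9×3 + 9×4 = 128
Proposal F: 8×4 + 8×3 + 7×4 + 8×5 + 7×5 + 8×3 + 9×1 + 9×2 = 210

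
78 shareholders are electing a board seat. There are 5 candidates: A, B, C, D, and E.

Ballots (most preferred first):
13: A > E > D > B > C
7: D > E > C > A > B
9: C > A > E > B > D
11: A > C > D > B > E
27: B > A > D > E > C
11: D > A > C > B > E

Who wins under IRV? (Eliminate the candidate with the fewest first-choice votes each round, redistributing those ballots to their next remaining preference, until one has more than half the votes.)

A

Round 1: A 24, B 27, C 9, D 18, E 0. E eliminated.
Round 2: A 24, B 27, C 9, D 18. C eliminated.
Round 3: A 33, B 27, D 18. D eliminated.
Round 4: A 51, B 27. A has a majority (≥40).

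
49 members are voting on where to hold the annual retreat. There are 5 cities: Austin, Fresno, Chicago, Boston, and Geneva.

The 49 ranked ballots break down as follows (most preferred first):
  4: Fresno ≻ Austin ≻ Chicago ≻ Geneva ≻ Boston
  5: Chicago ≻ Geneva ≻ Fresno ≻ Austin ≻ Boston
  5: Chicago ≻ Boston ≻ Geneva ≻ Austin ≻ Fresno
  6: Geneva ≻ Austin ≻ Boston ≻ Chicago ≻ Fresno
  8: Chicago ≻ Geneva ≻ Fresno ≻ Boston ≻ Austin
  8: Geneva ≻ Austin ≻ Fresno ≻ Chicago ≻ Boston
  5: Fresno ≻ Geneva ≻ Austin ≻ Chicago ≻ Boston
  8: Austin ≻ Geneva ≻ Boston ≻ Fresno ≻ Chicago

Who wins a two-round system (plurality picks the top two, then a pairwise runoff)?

Geneva

Round 1 first-place votes: Austin 8, Fresno 9, Chicago 18, Boston 0, Geneva 14. Chicago and Geneva advance.
Runoff: Chicago is ranked above Geneva on 22 ballots, Geneva above Chicago on 27.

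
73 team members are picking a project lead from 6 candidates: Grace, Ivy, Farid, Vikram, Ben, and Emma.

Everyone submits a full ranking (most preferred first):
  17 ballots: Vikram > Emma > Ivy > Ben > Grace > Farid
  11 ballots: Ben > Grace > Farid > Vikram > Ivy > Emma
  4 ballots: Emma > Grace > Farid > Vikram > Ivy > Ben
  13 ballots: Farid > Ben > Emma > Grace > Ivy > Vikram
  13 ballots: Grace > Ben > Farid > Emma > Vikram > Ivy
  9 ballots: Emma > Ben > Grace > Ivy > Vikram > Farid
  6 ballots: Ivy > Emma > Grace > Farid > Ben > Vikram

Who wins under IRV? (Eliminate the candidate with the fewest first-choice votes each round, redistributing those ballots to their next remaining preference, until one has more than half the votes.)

Round 1: Grace 13, Ivy 6, Farid 13, Vikram 17, Ben 11, Emma 13. Ivy eliminated.
Round 2: Grace 13, Farid 13, Vikram 17, Ben 11, Emma 19. Ben eliminated.
Round 3: Grace 24, Farid 13, Vikram 17, Emma 19. Farid eliminated.
Round 4: Grace 24, Vikram 17, Emma 32. Vikram eliminated.
Round 5: Grace 24, Emma 49. Emma has a majority (≥37).

Emma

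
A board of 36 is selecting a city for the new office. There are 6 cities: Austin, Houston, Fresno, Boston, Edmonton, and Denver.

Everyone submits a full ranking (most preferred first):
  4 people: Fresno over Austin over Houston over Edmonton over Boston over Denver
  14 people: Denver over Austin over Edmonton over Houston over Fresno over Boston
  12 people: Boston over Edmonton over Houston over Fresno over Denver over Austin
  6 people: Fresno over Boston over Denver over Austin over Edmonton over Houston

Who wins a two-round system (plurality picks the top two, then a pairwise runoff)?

Boston

Round 1 first-place votes: Austin 0, Houston 0, Fresno 10, Boston 12, Edmonton 0, Denver 14. Denver and Boston advance.
Runoff: Denver is ranked above Boston on 14 ballots, Boston above Denver on 22.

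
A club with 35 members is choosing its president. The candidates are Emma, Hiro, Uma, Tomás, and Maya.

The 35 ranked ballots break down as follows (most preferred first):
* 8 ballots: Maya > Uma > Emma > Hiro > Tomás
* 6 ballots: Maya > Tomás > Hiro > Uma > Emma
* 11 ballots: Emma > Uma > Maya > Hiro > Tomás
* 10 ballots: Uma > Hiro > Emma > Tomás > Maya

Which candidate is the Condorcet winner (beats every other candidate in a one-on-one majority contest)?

Uma

Uma vs Emma: 24–11
Uma vs Hiro: 29–6
Uma vs Tomás: 29–6
Uma vs Maya: 21–14
Uma beats every other candidate.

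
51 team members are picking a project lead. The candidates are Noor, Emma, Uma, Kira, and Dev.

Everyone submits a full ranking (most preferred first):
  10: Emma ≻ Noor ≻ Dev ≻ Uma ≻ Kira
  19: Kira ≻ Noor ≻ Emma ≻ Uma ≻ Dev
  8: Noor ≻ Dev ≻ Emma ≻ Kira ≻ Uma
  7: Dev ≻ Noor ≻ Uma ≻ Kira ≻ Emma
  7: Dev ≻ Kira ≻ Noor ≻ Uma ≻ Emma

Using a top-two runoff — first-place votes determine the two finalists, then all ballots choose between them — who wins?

Dev

Round 1 first-place votes: Noor 8, Emma 10, Uma 0, Kira 19, Dev 14. Kira and Dev advance.
Runoff: Kira is ranked above Dev on 19 ballots, Dev above Kira on 32.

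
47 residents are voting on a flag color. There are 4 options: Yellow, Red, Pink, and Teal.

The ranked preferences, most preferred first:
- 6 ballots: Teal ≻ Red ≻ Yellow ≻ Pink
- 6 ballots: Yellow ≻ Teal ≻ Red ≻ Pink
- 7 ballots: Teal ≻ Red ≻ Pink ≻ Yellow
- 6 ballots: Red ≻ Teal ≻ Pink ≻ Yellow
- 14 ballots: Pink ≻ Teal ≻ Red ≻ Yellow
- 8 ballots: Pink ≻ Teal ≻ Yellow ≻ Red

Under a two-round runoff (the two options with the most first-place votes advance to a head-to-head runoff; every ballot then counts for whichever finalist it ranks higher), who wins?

Teal

Round 1 first-place votes: Yellow 6, Red 6, Pink 22, Teal 13. Pink and Teal advance.
Runoff: Pink is ranked above Teal on 22 ballots, Teal above Pink on 25.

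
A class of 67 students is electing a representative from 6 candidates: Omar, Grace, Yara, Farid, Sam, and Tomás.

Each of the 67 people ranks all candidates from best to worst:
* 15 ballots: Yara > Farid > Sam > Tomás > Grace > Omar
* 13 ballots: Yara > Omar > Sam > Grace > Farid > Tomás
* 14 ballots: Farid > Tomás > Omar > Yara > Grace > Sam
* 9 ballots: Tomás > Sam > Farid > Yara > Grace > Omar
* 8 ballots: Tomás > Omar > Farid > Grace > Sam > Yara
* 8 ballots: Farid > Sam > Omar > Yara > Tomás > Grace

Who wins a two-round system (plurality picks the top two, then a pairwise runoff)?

Farid

Round 1 first-place votes: Omar 0, Grace 0, Yara 28, Farid 22, Sam 0, Tomás 17. Yara and Farid advance.
Runoff: Yara is ranked above Farid on 28 ballots, Farid above Yara on 39.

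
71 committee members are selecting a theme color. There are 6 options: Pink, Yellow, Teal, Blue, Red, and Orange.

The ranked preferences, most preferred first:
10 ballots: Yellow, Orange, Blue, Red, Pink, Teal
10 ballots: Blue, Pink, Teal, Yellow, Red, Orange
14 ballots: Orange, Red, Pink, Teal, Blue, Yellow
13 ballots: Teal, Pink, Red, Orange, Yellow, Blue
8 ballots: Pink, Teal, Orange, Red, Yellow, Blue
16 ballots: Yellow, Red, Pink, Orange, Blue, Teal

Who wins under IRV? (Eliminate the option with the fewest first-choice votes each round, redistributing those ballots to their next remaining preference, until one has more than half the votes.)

Teal

Round 1: Pink 8, Yellow 26, Teal 13, Blue 10, Red 0, Orange 14. Red eliminated.
Round 2: Pink 8, Yellow 26, Teal 13, Blue 10, Orange 14. Pink eliminated.
Round 3: Yellow 26, Teal 21, Blue 10, Orange 14. Blue eliminated.
Round 4: Yellow 26, Teal 31, Orange 14. Orange eliminated.
Round 5: Yellow 26, Teal 45. Teal has a majority (≥36).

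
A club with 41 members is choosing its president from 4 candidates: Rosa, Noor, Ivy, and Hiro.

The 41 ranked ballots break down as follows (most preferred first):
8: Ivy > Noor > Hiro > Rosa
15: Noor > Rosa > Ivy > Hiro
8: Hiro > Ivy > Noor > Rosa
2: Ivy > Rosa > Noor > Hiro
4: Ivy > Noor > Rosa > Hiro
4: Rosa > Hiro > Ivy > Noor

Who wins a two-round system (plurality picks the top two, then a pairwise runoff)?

Ivy

Round 1 first-place votes: Rosa 4, Noor 15, Ivy 14, Hiro 8. Noor and Ivy advance.
Runoff: Noor is ranked above Ivy on 15 ballots, Ivy above Noor on 26.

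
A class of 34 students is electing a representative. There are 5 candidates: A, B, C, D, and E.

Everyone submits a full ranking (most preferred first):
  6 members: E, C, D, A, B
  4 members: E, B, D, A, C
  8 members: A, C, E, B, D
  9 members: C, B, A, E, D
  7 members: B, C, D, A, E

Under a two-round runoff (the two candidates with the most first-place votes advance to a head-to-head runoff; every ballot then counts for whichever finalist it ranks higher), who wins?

C

Round 1 first-place votes: A 8, B 7, C 9, D 0, E 10. E and C advance.
Runoff: E is ranked above C on 10 ballots, C above E on 24.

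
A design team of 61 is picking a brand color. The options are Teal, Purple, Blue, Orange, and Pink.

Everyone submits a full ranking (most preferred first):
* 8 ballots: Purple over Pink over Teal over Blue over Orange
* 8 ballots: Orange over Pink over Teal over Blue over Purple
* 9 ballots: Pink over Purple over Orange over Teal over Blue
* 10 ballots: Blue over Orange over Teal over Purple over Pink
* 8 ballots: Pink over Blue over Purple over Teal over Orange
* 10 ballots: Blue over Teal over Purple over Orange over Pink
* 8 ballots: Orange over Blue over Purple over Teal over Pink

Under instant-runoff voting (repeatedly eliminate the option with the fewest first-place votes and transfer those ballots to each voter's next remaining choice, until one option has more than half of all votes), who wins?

Pink

Round 1: Teal 0, Purple 8, Blue 20, Orange 16, Pink 17. Teal eliminated.
Round 2: Purple 8, Blue 20, Orange 16, Pink 17. Purple eliminated.
Round 3: Blue 20, Orange 16, Pink 25. Orange eliminated.
Round 4: Blue 28, Pink 33. Pink has a majority (≥31).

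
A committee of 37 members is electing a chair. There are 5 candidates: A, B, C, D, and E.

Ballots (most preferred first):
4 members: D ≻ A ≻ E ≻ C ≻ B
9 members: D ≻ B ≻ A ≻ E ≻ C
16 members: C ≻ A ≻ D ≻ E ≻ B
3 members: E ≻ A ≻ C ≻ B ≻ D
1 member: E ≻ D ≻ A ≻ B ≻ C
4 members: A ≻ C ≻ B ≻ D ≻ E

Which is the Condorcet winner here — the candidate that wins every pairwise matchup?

A vs B: 28–9
A vs C: 21–16
A vs D: 23–14
A vs E: 33–4
A beats every other candidate.

A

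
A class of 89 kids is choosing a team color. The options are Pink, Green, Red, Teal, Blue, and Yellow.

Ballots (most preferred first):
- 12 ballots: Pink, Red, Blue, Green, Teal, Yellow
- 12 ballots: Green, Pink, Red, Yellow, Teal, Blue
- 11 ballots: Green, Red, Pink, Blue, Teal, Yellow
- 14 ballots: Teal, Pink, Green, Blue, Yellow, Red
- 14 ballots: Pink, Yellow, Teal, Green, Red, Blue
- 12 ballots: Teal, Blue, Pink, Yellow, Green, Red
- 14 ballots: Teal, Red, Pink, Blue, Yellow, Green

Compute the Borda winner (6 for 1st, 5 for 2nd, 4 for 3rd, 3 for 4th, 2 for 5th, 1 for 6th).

Pink

Pink: 12×6 + 12×5 + 11×4 + 14×5 + 14×6 + 12×4 + 14×4 = 434
Green: 12×3 + 12×6 + 11×6 + 14×4 + 14×3 + 12×2 + 14×1 = 310
Red: 12×5 + 12×4 + 11×5 + 14×1 + 14×2 + 12×1 + 14×5 = 287
Teal: 12×2 + 12×2 + 11×2 + 14×6 + 14×4 + 12×6 + 14×6 = 366
Blue: 12×4 + 12×1 + 11×3 + 14×3 + 14×1 + 12×5 + 14×3 = 251
Yellow: 12×1 + 12×3 + 11×1 + 14×2 + 14×5 + 12×3 + 14×2 = 221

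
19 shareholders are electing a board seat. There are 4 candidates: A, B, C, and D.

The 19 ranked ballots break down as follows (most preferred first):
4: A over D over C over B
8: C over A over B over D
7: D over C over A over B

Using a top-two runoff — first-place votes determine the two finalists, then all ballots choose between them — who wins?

D

Round 1 first-place votes: A 4, B 0, C 8, D 7. C and D advance.
Runoff: C is ranked above D on 8 ballots, D above C on 11.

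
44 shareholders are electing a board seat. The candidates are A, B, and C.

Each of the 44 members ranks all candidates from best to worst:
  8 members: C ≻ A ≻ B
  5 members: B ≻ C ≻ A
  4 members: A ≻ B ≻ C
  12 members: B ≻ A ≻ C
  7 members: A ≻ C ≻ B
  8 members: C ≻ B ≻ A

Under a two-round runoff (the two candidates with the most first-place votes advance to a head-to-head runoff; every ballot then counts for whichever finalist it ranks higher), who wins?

Round 1 first-place votes: A 11, B 17, C 16. B and C advance.
Runoff: B is ranked above C on 21 ballots, C above B on 23.

C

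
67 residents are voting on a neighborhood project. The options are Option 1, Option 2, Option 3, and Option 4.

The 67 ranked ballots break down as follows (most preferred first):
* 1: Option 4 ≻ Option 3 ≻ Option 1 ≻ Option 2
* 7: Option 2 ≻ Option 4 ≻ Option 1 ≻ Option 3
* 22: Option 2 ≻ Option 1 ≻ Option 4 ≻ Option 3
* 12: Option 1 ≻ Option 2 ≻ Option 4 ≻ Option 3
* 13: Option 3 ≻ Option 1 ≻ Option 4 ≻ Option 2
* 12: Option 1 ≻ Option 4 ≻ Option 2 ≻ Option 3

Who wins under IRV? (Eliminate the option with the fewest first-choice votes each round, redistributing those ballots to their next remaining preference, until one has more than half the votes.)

Option 1

Round 1: Option 1 24, Option 2 29, Option 3 13, Option 4 1. Option 4 eliminated.
Round 2: Option 1 24, Option 2 29, Option 3 14. Option 3 eliminated.
Round 3: Option 1 38, Option 2 29. Option 1 has a majority (≥34).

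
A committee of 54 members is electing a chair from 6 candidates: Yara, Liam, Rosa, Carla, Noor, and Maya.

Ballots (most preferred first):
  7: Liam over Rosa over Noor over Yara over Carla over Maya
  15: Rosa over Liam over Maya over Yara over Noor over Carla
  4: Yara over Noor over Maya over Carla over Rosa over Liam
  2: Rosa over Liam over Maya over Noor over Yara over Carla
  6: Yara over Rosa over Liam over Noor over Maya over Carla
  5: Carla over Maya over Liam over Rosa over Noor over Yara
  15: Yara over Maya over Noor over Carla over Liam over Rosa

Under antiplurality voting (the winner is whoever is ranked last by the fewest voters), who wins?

Noor

Last-place votes: Yara 5, Liam 4, Rosa 15, Carla 23, Noor 0, Maya 7.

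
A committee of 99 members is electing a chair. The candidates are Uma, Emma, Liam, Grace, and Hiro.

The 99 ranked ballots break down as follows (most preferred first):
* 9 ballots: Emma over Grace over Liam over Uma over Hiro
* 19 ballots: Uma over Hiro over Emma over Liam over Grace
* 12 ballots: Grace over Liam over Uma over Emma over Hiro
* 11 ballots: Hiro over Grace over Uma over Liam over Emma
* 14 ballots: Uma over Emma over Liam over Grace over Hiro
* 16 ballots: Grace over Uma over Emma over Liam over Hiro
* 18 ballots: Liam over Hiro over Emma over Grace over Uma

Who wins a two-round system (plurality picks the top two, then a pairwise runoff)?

Round 1 first-place votes: Uma 33, Emma 9, Liam 18, Grace 28, Hiro 11. Uma and Grace advance.
Runoff: Uma is ranked above Grace on 33 ballots, Grace above Uma on 66.

Grace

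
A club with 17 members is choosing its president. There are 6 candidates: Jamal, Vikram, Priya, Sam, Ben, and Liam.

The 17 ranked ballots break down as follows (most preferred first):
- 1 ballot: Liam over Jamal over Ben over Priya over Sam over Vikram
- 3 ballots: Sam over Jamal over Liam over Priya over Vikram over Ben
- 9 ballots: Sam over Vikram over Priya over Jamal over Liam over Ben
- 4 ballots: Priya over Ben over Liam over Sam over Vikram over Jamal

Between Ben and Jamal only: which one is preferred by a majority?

Ben is ranked above Jamal on 4 ballots; Jamal above Ben on 13.

Jamal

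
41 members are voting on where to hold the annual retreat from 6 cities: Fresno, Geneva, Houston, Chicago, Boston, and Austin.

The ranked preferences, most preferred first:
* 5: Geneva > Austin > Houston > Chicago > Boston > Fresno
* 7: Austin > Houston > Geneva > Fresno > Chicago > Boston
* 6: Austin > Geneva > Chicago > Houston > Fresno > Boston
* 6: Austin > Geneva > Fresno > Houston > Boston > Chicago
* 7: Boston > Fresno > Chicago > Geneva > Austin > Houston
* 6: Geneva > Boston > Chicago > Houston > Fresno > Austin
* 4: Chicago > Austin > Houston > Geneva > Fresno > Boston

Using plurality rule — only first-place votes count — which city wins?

First-place votes: Fresno 0, Geneva 11, Houston 0, Chicago 4, Boston 7, Austin 19.

Austin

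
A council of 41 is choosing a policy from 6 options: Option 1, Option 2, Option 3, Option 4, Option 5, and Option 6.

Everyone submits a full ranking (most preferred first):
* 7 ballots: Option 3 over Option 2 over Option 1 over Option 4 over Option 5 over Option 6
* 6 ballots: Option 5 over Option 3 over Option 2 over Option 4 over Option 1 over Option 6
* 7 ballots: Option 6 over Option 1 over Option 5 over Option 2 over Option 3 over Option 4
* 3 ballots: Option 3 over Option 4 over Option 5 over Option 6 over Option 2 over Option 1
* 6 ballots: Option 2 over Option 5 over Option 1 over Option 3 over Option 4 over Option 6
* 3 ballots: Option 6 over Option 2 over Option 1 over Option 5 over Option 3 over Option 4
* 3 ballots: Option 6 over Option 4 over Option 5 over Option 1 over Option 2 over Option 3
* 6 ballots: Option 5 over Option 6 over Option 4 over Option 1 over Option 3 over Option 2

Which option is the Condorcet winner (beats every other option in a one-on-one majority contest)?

Option 5

Option 5 vs Option 1: 24–17
Option 5 vs Option 2: 25–16
Option 5 vs Option 3: 31–10
Option 5 vs Option 4: 28–13
Option 5 vs Option 6: 28–13
Option 5 beats every other option.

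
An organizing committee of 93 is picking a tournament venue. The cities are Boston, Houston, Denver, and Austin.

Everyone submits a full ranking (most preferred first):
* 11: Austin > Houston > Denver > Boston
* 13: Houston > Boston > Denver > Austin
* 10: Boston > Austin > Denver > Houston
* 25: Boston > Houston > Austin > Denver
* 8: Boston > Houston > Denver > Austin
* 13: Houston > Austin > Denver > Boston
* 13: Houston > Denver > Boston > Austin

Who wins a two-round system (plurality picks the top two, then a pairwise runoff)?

Round 1 first-place votes: Boston 43, Houston 39, Denver 0, Austin 11. Boston and Houston advance.
Runoff: Boston is ranked above Houston on 43 ballots, Houston above Boston on 50.

Houston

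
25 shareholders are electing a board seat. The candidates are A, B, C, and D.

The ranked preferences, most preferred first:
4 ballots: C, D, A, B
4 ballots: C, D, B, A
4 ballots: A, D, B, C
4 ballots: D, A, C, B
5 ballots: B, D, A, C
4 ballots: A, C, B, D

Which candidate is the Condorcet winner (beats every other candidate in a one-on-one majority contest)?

D

D vs A: 17–8
D vs B: 16–9
D vs C: 13–12
D beats every other candidate.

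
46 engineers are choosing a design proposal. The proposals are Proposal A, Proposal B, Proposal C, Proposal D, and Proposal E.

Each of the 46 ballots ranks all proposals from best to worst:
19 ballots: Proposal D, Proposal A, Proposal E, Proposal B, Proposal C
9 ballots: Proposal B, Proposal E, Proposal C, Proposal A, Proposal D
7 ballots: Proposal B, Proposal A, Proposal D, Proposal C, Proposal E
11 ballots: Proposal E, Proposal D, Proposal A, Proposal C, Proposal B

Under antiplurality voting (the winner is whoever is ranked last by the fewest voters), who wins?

Proposal A

Last-place votes: Proposal A 0, Proposal B 11, Proposal C 19, Proposal D 9, Proposal E 7.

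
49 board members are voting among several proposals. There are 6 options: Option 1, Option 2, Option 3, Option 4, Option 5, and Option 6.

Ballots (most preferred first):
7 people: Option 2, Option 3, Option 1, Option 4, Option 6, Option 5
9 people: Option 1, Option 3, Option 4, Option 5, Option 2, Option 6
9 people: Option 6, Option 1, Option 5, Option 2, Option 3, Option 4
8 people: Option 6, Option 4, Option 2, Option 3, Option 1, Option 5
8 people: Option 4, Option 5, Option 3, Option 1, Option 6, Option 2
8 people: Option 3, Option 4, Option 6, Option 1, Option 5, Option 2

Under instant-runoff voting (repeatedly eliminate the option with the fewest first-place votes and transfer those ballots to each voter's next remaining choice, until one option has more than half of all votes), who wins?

Round 1: Option 1 9, Option 2 7, Option 3 8, Option 4 8, Option 5 0, Option 6 17. Option 5 eliminated.
Round 2: Option 1 9, Option 2 7, Option 3 8, Option 4 8, Option 6 17. Option 2 eliminated.
Round 3: Option 1 9, Option 3 15, Option 4 8, Option 6 17. Option 4 eliminated.
Round 4: Option 1 9, Option 3 23, Option 6 17. Option 1 eliminated.
Round 5: Option 3 32, Option 6 17. Option 3 has a majority (≥25).

Option 3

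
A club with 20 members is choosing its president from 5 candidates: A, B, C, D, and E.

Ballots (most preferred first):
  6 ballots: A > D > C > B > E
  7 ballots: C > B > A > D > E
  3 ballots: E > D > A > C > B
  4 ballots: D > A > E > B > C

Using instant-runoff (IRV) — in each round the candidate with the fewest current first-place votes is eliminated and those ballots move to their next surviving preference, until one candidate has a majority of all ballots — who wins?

Round 1: A 6, B 0, C 7, D 4, E 3. B eliminated.
Round 2: A 6, C 7, D 4, E 3. E eliminated.
Round 3: A 6, C 7, D 7. A eliminated.
Round 4: C 7, D 13. D has a majority (≥11).

D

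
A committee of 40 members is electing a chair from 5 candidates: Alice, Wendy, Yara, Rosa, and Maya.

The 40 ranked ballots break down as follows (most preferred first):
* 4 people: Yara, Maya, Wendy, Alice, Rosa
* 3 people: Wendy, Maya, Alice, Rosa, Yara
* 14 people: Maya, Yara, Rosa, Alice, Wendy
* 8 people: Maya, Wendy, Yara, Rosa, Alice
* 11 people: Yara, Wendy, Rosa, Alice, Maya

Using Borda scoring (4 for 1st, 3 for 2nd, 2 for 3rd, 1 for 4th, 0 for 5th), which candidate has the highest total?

Yara

Alice: 4×1 + 3×2 + 14×1 + 8×0 + 11×1 = 35
Wendy: 4×2 + 3×4 + 14×0 + 8×3 + 11×3 = 77
Yara: 4×4 + 3×0 + 14×3 + 8×2 + 11×4 = 118
Rosa: 4×0 + 3×1 + 14×2 + 8×1 + 11×2 = 61
Maya: 4×3 + 3×3 + 14×4 + 8×4 + 11×0 = 109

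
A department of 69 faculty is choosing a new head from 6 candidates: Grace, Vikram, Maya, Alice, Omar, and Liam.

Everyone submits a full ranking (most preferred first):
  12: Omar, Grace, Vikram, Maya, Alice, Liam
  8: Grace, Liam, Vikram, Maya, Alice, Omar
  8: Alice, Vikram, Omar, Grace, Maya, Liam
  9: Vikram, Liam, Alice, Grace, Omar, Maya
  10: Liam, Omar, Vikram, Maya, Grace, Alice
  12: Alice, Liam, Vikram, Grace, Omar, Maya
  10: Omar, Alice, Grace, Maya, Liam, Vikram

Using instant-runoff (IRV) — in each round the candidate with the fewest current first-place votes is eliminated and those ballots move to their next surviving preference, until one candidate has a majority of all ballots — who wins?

Round 1: Grace 8, Vikram 9, Maya 0, Alice 20, Omar 22, Liam 10. Maya eliminated.
Round 2: Grace 8, Vikram 9, Alice 20, Omar 22, Liam 10. Grace eliminated.
Round 3: Vikram 9, Alice 20, Omar 22, Liam 18. Vikram eliminated.
Round 4: Alice 20, Omar 22, Liam 27. Alice eliminated.
Round 5: Omar 30, Liam 39. Liam has a majority (≥35).

Liam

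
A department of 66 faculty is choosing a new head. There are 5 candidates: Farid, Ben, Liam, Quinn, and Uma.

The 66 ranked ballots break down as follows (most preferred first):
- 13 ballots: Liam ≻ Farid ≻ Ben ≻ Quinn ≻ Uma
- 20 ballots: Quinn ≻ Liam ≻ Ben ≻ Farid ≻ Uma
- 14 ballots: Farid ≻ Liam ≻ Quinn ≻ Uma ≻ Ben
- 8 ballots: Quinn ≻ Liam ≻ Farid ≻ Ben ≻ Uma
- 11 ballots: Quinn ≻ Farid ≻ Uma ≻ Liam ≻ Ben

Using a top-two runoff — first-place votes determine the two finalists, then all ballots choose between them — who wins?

Round 1 first-place votes: Farid 14, Ben 0, Liam 13, Quinn 39, Uma 0. Quinn and Farid advance.
Runoff: Quinn is ranked above Farid on 39 ballots, Farid above Quinn on 27.

Quinn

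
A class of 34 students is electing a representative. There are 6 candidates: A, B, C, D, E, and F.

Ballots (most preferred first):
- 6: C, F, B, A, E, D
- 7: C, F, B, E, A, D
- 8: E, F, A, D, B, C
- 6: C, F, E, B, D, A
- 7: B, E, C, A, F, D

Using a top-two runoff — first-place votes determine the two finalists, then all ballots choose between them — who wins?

Round 1 first-place votes: A 0, B 7, C 19, D 0, E 8, F 0. C and E advance.
Runoff: C is ranked above E on 19 ballots, E above C on 15.

C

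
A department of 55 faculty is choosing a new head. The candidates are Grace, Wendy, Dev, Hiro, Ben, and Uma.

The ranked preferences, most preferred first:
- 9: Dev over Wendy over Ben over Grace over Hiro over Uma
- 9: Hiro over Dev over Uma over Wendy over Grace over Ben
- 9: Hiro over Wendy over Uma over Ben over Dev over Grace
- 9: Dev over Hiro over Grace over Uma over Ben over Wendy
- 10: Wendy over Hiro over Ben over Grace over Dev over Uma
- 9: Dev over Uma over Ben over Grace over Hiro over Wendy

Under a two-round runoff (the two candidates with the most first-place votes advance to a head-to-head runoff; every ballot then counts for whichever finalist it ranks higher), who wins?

Round 1 first-place votes: Grace 0, Wendy 10, Dev 27, Hiro 18, Ben 0, Uma 0. Dev and Hiro advance.
Runoff: Dev is ranked above Hiro on 27 ballots, Hiro above Dev on 28.

Hiro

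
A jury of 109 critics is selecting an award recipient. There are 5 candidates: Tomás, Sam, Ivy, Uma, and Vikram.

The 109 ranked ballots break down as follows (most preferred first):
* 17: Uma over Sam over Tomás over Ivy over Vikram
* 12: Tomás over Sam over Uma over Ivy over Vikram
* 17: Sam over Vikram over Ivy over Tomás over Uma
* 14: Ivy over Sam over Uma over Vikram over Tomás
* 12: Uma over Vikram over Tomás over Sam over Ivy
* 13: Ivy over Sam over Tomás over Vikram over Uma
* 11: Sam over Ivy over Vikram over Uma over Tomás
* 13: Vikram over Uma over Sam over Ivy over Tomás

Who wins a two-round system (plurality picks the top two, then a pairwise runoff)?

Round 1 first-place votes: Tomás 12, Sam 28, Ivy 27, Uma 29, Vikram 13. Uma and Sam advance.
Runoff: Uma is ranked above Sam on 42 ballots, Sam above Uma on 67.

Sam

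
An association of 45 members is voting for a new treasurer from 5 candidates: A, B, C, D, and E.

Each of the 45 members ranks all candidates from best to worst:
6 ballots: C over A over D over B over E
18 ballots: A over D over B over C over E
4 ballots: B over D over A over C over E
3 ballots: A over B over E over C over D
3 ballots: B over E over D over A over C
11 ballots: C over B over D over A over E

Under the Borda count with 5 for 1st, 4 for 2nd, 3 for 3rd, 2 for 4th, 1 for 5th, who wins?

A

A: 6×4 + 18×5 + 4×3 + 3×5 + 3×2 + 11×2 = 169
B: 6×2 + 18×3 + 4×5 + 3×4 + 3×5 + 11×4 = 157
C: 6×5 + 18×2 + 4×2 + 3×2 + 3×1 + 11×5 = 138
D: 6×3 + 18×4 + 4×4 + 3×1 + 3×3 + 11×3 = 151
E: 6×1 + 18×1 + 4×1 + 3×3 + 3×4 + 11×1 = 60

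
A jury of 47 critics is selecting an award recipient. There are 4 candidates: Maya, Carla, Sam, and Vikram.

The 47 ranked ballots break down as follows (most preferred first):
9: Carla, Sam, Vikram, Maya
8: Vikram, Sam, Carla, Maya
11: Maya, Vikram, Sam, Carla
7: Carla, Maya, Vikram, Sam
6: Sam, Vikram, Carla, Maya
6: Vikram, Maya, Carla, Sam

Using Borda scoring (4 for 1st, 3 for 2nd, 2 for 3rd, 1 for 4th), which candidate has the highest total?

Vikram

Maya: 9×1 + 8×1 + 11×4 + 7×3 + 6×1 + 6×3 = 106
Carla: 9×4 + 8×2 + 11×1 + 7×4 + 6×2 + 6×2 = 115
Sam: 9×3 + 8×3 + 11×2 + 7×1 + 6×4 + 6×1 = 110
Vikram: 9×2 + 8×4 + 11×3 + 7×2 + 6×3 + 6×4 = 139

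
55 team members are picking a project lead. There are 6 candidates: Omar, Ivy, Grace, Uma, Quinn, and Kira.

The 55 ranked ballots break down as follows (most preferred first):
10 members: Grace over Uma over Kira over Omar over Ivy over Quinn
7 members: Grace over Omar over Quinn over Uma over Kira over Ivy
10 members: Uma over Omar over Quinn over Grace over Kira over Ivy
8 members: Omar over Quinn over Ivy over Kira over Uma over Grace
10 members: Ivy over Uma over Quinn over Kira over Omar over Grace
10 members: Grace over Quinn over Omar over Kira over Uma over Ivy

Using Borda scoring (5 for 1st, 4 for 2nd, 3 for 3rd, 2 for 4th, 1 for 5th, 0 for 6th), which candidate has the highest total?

Omar

Omar: 10×2 + 7×4 + 10×4 + 8×5 + 10×1 + 10×3 = 168
Ivy: 10×1 + 7×0 + 10×0 + 8×3 + 10×5 + 10×0 = 84
Grace: 10×5 + 7×5 + 10×2 + 8×0 + 10×0 + 10×5 = 155
Uma: 10×4 + 7×2 + 10×5 + 8×1 + 10×4 + 10×1 = 162
Quinn: 10×0 + 7×3 + 10×3 + 8×4 + 10×3 + 10×4 = 153
Kira: 10×3 + 7×1 + 10×1 + 8×2 + 10×2 + 10×2 = 103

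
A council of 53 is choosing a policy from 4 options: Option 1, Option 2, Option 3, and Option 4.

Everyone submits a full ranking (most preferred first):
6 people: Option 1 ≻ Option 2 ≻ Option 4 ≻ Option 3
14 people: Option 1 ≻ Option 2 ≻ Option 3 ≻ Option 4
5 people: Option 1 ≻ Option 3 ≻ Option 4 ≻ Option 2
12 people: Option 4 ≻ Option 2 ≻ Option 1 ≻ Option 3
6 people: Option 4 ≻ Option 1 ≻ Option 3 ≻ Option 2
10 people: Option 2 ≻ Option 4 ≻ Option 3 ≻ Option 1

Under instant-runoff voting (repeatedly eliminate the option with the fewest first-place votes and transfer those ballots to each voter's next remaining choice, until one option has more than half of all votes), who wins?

Round 1: Option 1 25, Option 2 10, Option 3 0, Option 4 18. Option 3 eliminated.
Round 2: Option 1 25, Option 2 10, Option 4 18. Option 2 eliminated.
Round 3: Option 1 25, Option 4 28. Option 4 has a majority (≥27).

Option 4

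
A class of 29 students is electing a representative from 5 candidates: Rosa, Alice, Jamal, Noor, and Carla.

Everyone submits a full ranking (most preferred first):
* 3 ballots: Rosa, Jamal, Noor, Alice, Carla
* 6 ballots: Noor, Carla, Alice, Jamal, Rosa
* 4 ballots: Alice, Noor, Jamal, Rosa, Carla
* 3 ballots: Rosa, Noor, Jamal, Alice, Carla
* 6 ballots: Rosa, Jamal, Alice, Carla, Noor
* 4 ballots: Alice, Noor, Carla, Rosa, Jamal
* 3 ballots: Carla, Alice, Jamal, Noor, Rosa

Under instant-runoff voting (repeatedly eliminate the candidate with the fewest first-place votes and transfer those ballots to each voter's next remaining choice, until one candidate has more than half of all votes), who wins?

Alice

Round 1: Rosa 12, Alice 8, Jamal 0, Noor 6, Carla 3. Jamal eliminated.
Round 2: Rosa 12, Alice 8, Noor 6, Carla 3. Carla eliminated.
Round 3: Rosa 12, Alice 11, Noor 6. Noor eliminated.
Round 4: Rosa 12, Alice 17. Alice has a majority (≥15).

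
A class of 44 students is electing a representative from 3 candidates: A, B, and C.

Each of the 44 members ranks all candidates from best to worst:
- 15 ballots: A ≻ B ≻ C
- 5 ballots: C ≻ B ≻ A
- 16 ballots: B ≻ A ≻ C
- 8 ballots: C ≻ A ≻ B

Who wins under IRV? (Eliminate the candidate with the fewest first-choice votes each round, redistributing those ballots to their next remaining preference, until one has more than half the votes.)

A

Round 1: A 15, B 16, C 13. C eliminated.
Round 2: A 23, B 21. A has a majority (≥23).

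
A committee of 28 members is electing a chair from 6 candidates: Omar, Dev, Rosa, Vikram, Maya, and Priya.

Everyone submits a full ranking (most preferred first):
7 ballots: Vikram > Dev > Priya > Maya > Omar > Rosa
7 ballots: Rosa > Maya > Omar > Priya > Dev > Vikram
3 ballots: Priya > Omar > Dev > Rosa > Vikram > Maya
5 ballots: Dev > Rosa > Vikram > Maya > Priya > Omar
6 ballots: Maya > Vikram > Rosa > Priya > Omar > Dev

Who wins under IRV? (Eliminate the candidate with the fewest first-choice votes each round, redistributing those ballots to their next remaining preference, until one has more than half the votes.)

Round 1: Omar 0, Dev 5, Rosa 7, Vikram 7, Maya 6, Priya 3. Omar eliminated.
Round 2: Dev 5, Rosa 7, Vikram 7, Maya 6, Priya 3. Priya eliminated.
Round 3: Dev 8, Rosa 7, Vikram 7, Maya 6. Maya eliminated.
Round 4: Dev 8, Rosa 7, Vikram 13. Rosa eliminated.
Round 5: Dev 15, Vikram 13. Dev has a majority (≥15).

Dev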